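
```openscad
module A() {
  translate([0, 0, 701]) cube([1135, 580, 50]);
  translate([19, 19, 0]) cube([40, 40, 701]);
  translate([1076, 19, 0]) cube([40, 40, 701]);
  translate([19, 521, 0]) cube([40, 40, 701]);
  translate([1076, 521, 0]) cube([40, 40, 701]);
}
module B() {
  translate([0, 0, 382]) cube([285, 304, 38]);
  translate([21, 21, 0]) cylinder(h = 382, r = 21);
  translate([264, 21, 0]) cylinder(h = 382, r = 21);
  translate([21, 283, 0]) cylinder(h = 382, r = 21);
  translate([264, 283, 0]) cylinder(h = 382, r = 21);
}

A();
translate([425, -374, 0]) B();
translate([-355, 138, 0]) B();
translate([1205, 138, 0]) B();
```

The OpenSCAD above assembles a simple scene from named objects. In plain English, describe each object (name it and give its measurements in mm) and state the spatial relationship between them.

A is a table: top 1135 mm (x) × 580 mm (y), 50 mm thick, upper face at z = 751 mm, on four 40×40 mm square legs, each inset 19 mm from the nearest pair of top edges, running from z = 0 to the bottom of the top.

B is a simple wooden stool: a rectangular seat 285 mm (x) by 304 mm (y), 38 mm thick, top face at z = 420 mm, on four round legs, each 42 mm in diameter. The legs rest on z = 0, each leg's axis is inset half a diameter from the nearest pair of seat edges (so the leg's bounding box is flush with the corner).

Three stools sit around the table at the −y, −x, +x sides.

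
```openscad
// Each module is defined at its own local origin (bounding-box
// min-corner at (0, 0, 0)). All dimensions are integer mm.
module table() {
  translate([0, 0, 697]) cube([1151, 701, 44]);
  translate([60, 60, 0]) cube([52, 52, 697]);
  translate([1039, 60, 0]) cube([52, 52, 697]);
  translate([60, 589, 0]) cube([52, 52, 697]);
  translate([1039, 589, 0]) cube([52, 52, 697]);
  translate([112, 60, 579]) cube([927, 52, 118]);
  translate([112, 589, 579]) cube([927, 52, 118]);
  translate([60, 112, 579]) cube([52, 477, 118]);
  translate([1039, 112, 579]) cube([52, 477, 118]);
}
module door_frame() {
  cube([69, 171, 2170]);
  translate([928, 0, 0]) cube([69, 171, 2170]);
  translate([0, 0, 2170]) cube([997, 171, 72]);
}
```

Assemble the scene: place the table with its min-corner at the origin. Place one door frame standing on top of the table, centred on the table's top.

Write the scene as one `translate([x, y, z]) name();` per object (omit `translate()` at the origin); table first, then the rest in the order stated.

table();
translate([77, 265, 741]) door_frame();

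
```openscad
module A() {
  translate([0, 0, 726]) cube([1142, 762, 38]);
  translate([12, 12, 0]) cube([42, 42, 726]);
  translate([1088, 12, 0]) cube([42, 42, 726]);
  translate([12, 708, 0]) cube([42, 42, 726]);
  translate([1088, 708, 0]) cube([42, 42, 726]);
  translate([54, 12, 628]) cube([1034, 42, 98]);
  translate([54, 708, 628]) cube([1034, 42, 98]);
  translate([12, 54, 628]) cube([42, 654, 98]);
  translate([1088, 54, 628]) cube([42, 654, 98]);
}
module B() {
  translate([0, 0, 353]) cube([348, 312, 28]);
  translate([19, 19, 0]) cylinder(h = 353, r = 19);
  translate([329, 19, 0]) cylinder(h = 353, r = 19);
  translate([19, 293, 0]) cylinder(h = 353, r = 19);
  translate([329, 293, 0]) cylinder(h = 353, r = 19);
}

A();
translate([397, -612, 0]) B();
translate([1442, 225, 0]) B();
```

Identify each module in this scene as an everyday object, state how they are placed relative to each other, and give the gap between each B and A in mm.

Each stool's nearest face is 300 mm from the table's bounding box.

A is a table. B is a stool. Two stools sit around the table at the −y, +x sides. The gap between each stool and the table is 300 mm.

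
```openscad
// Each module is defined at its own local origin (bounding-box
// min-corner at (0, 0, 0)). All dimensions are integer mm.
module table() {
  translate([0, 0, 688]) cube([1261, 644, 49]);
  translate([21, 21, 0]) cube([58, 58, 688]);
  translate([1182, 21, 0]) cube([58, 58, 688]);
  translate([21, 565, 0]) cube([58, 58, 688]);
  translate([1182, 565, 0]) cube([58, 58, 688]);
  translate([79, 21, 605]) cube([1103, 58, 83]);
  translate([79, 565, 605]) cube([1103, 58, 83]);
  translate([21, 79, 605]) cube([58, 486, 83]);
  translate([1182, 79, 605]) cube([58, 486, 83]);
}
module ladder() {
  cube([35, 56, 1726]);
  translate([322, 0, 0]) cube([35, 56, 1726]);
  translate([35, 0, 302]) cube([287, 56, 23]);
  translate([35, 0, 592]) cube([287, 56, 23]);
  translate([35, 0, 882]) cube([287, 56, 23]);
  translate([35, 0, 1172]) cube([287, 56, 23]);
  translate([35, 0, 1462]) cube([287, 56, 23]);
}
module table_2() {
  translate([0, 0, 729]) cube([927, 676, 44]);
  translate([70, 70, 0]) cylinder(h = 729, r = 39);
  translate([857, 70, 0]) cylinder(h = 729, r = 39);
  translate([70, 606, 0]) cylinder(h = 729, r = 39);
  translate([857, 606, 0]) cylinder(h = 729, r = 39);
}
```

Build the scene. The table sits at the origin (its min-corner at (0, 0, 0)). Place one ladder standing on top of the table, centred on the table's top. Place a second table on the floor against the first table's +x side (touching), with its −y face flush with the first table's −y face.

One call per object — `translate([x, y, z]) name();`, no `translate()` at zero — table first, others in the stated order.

table();
translate([452, 294, 737]) ladder();
translate([1261, 0, 0]) table_2();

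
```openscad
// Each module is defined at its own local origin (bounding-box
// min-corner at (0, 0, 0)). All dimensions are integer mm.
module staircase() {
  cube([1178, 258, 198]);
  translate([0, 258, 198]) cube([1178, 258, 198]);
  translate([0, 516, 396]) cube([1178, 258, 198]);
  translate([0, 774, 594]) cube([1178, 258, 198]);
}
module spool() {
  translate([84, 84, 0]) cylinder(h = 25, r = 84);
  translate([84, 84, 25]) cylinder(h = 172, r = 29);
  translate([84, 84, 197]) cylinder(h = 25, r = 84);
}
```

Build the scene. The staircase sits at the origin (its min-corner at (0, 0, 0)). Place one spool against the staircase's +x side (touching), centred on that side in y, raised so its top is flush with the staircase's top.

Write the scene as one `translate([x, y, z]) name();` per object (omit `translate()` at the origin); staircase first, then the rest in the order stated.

staircase();
translate([1178, 432, 570]) spool();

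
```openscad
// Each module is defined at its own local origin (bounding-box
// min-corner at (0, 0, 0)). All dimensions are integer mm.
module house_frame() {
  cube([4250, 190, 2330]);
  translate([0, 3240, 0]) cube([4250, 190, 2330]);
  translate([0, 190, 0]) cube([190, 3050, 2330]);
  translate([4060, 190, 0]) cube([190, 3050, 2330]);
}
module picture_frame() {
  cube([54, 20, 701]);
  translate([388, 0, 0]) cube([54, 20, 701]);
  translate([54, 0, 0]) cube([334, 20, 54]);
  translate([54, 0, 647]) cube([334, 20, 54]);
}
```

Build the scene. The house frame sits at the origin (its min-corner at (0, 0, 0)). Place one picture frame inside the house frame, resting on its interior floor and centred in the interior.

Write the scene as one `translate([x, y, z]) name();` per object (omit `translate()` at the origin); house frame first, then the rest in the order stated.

house_frame();
translate([1904, 1705, 0]) picture_frame();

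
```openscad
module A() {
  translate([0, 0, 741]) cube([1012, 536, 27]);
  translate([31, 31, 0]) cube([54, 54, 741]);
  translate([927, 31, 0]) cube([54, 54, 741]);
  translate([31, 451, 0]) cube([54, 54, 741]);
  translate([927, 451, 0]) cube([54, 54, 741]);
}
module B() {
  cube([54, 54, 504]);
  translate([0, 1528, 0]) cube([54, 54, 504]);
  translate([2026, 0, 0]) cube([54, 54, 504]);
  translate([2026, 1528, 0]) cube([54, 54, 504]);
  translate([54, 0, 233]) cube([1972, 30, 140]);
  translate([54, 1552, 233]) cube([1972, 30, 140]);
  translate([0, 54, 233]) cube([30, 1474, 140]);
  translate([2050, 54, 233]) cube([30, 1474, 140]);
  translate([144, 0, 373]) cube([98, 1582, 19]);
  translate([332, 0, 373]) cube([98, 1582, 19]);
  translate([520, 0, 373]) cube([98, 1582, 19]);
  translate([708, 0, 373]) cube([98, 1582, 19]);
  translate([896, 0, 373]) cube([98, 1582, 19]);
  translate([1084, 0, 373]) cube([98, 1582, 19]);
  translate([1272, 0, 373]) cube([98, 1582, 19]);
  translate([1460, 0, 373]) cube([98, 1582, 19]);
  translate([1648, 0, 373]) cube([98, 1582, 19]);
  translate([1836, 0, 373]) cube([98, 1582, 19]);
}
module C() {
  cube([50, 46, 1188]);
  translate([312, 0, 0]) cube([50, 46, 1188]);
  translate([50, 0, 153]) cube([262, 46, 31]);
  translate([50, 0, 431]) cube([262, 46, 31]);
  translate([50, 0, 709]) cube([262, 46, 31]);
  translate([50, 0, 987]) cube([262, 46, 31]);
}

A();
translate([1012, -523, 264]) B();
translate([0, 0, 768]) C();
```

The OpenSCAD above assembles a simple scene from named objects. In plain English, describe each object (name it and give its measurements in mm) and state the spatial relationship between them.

A is a rectangular dining table. The top is 1012×536×27 mm with its upper surface at z = 768 mm. It stands on four 54×54 mm square legs, each inset 31 mm from the nearest pair of top edges, running from the floor to the underside of the top.

B is a bed frame 2080 mm long (x) by 1582 mm wide (y). Four 54×54 mm corner posts, 504 mm tall, at the corners of the footprint. Four rails of 30 mm thickness and 140 mm height run between adjacent posts with their undersides at z = 233 mm, their outer faces flush with the outside of the frame (the two x-running rails run between the posts' inner faces; the two y-running rails run between the posts' inner faces). 10 slats, each 98 mm wide (x) and 19 mm thick, lie across the top of the two x-running rails, running the full 1582 mm width of the frame in y; the slats are evenly spaced along x between the inner faces of the end posts with equal gaps (rounded down to the nearest mm) at the −x end and between each pair — any rounding remainder accumulates at the +x end.

C is a straight ladder. Two 50×46 mm vertical rails, 1188 mm tall, stand 362 mm apart (outside-to-outside) with their front faces coplanar on the −y side. 4 rungs, each 46 mm deep and 31 mm tall, span between the inner faces of the rails, front faces flush with the rails. The lowest rung's underside is at z = 153 mm and rungs are spaced 278 mm apart (underside to underside).

The bed frame is beside the table with their tops flush at z = 768. The ladder is on top of the table.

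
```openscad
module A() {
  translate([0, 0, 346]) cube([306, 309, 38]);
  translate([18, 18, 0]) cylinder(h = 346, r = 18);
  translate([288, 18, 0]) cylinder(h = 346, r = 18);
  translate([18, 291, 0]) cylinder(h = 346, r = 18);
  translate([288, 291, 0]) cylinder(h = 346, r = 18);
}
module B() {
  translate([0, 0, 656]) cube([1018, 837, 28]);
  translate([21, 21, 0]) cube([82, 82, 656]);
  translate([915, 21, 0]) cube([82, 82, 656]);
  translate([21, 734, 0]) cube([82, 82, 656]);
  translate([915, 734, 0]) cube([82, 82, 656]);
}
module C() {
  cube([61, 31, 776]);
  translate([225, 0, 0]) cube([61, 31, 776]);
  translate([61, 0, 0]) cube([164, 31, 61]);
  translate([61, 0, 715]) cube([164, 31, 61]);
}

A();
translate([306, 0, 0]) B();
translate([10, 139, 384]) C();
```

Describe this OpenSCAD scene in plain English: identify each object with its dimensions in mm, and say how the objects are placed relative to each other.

A is a simple wooden stool: a rectangular seat 306 mm (x) by 309 mm (y), 38 mm thick, top face at z = 384 mm, on four round legs, each 36 mm in diameter. The legs rest on z = 0, each leg's axis is inset half a diameter from the nearest pair of seat edges (so the leg's bounding box is flush with the corner).

B is a table with a 1018×837 mm rectangular top, 28 mm thick, top surface at z = 684 mm, supported by four 82×82 mm square legs, each inset 21 mm from the nearest pair of top edges, running from the floor.

C is a picture frame with a 164×654 mm rectangular opening (x by z) and a uniform 61 mm border on every side. Frame depth is 31 mm along y. It is built from two vertical stiles running the full outside height and two horizontal rails spanning the gap between the stiles.

The table is against the stool's +x side, with their −y faces flush. The picture frame is on top of the stool, centred.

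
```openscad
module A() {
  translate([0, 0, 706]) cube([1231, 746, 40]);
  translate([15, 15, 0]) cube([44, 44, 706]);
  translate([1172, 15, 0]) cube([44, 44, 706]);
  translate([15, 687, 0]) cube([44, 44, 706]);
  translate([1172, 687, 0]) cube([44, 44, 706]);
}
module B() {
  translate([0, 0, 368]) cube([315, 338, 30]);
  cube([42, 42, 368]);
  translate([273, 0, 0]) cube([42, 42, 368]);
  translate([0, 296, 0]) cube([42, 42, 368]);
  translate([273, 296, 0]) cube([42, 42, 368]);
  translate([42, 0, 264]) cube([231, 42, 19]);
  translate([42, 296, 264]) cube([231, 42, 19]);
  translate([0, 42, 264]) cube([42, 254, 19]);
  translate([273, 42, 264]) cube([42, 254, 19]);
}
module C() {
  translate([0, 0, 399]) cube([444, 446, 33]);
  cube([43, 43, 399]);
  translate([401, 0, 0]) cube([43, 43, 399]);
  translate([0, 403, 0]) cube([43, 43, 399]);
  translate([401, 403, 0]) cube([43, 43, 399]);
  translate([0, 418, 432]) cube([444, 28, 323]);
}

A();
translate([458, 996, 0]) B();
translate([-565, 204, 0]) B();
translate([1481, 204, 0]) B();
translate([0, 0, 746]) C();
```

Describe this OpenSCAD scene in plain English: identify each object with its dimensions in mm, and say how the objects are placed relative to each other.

A is a rectangular dining table. The top is 1231×746×40 mm with its upper surface at z = 746 mm. It stands on four 44×44 mm square legs, each inset 15 mm from the nearest pair of top edges, running from the floor to the underside of the top.

B is a four-legged stool. The seat is 315×338 mm, 30 mm thick, top at z = 398 mm. It stands on four square legs, each 42×42 mm in cross-section, from z = 0 to the seat underside, each flush with a corner of the seat. Four stretchers, 42 mm wide and 19 mm tall, connect adjacent legs with their undersides at z = 264 mm, each running between the inner faces of the legs it joins and aligned with the legs' outer faces on the other axis.

C is a chair. The seat is a 444×446×33 mm slab with its top at z = 432 mm, on four 43×43 mm corner legs (flush with the seat edges, standing on z = 0). A flat backrest 28 mm thick, 323 mm tall, spans the full seat width and rises from the seat top along its +y edge, rear face flush with the rear of the seat.

Three stools sit around the table at the +y, −x, +x sides. The chair is on top of the table.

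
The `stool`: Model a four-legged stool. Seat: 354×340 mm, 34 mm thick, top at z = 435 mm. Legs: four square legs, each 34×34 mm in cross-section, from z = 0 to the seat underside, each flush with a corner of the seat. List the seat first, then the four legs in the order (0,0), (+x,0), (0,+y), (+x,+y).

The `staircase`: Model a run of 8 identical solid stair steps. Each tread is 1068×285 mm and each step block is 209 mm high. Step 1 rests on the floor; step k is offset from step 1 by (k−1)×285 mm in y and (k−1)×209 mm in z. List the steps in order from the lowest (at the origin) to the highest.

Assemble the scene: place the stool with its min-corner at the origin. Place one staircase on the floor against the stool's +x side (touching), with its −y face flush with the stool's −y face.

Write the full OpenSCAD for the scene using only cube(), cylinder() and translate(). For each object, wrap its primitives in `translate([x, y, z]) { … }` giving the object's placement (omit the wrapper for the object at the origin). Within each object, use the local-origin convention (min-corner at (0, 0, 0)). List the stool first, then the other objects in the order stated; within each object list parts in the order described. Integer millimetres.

translate([0, 0, 401]) cube([354, 340, 34]);
cube([34, 34, 401]);
translate([320, 0, 0]) cube([34, 34, 401]);
translate([0, 306, 0]) cube([34, 34, 401]);
translate([320, 306, 0]) cube([34, 34, 401]);
translate([354, 0, 0]) {
  cube([1068, 285, 209]);
  translate([0, 285, 209]) cube([1068, 285, 209]);
  translate([0, 570, 418]) cube([1068, 285, 209]);
  translate([0, 855, 627]) cube([1068, 285, 209]);
  translate([0, 1140, 836]) cube([1068, 285, 209]);
  translate([0, 1425, 1045]) cube([1068, 285, 209]);
  translate([0, 1710, 1254]) cube([1068, 285, 209]);
  translate([0, 1995, 1463]) cube([1068, 285, 209]);
}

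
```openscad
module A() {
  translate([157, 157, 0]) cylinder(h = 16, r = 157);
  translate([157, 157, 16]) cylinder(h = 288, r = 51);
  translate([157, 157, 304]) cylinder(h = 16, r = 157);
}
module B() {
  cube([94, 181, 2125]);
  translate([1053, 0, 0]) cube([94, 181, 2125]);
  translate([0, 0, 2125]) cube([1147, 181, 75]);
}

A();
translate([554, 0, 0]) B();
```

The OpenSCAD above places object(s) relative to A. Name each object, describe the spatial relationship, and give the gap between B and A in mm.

A is a spool. B is a door frame. The door frame is on the floor beside the spool on its +x side. The gap between the door frame and the spool is 240 mm.

The door frame's nearest face is 240 mm from the spool's +x face.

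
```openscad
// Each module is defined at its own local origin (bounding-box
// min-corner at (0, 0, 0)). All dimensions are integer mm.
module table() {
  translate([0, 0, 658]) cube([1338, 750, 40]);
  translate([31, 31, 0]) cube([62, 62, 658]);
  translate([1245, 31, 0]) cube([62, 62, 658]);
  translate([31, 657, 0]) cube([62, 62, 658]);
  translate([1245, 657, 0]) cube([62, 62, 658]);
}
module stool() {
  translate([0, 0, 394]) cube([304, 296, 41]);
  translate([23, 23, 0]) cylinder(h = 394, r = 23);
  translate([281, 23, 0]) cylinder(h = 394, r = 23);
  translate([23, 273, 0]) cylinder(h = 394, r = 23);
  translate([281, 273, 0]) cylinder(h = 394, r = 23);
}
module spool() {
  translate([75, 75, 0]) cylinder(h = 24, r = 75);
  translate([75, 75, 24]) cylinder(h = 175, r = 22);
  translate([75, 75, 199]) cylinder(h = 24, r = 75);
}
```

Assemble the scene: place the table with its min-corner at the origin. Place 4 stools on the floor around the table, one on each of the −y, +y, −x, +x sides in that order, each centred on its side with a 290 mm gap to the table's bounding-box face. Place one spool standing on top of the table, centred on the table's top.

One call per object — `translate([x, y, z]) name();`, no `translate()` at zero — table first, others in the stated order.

table();
translate([517, -586, 0]) stool();
translate([517, 1040, 0]) stool();
translate([-594, 227, 0]) stool();
translate([1628, 227, 0]) stool();
translate([594, 300, 698]) spool();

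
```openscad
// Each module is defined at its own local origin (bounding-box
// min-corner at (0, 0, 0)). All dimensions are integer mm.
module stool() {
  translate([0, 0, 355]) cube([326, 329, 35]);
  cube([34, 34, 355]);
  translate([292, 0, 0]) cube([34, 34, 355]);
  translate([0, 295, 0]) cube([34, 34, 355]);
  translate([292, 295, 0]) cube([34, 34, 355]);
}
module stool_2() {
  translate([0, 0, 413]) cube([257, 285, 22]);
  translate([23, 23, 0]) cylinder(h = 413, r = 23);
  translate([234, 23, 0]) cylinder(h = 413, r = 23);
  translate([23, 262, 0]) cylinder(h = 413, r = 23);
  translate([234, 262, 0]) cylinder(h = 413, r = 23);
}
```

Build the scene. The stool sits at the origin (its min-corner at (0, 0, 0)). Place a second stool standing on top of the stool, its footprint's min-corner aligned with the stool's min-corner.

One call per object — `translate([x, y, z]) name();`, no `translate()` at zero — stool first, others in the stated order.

stool();
translate([0, 0, 390]) stool_2();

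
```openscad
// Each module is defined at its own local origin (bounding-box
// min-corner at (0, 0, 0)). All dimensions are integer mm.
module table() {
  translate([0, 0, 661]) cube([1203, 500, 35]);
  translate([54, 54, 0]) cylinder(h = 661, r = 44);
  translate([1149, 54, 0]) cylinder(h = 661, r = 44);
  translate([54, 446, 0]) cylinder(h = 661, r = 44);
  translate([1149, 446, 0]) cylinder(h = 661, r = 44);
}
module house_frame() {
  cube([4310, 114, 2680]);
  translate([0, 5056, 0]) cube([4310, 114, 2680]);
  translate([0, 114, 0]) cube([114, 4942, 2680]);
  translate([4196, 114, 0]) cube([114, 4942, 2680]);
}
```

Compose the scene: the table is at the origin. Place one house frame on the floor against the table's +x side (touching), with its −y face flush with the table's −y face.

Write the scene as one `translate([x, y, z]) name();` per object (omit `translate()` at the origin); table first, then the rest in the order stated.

table();
translate([1203, 0, 0]) house_frame();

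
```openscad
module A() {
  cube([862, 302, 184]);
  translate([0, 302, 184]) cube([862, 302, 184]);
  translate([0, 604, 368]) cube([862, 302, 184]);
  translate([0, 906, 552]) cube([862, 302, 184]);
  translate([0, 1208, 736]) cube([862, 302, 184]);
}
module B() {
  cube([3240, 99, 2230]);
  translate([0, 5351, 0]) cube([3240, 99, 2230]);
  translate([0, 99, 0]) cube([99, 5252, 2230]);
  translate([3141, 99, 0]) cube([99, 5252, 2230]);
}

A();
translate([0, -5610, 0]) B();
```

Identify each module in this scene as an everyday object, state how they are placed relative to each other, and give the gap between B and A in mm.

The house frame's nearest face is 160 mm from the staircase's −y face.

A is a staircase. B is a house frame. The house frame is on the floor beside the staircase on its −y side. The gap between the house frame and the staircase is 160 mm.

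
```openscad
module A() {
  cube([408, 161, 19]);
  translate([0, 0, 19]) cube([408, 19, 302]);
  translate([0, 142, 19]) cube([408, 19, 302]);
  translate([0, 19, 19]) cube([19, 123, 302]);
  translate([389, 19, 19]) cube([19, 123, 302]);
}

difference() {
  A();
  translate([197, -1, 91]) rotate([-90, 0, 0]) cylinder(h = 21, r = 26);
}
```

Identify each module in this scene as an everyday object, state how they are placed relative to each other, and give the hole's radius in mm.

A is an open box. The open box has a circular hole through its front wall. The hole's radius is 26 mm.

The subtracted cylinder has r = 26 mm.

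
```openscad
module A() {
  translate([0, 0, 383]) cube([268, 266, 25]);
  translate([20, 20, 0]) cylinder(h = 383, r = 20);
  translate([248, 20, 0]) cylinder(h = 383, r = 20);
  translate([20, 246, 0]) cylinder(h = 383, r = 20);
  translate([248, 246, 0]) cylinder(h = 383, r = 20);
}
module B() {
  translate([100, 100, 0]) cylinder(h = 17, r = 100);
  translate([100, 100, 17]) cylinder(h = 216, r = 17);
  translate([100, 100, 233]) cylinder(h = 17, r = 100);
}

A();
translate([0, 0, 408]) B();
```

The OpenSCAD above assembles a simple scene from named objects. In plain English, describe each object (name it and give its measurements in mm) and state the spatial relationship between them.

A is a four-legged stool. The seat is a 268×266×25 mm slab whose top surface is at z = 408 mm; four round legs, each 40 mm in diameter, run from the floor (z = 0) to the underside of the seat, each leg's axis is inset half a diameter from the nearest pair of seat edges (so the leg's bounding box is flush with the corner).

B is a spool: two coaxial disc flanges of radius 100 mm and thickness 17 mm, joined by a core cylinder of radius 17 mm and height 216 mm. The lower flange rests on z = 0 and the three cylinders share a vertical axis.

The spool is on top of the stool.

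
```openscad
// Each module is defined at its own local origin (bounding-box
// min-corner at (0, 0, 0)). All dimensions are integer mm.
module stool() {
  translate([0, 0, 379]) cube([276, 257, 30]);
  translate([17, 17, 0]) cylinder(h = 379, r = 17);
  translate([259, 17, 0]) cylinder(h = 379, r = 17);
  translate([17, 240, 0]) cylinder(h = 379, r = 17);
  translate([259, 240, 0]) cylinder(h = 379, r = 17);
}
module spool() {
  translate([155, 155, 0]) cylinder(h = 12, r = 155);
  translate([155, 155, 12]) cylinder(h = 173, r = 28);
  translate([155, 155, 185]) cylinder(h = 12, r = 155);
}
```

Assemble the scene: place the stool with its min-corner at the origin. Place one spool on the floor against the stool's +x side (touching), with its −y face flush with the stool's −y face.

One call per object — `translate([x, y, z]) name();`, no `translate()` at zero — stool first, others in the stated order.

stool();
translate([276, 0, 0]) spool();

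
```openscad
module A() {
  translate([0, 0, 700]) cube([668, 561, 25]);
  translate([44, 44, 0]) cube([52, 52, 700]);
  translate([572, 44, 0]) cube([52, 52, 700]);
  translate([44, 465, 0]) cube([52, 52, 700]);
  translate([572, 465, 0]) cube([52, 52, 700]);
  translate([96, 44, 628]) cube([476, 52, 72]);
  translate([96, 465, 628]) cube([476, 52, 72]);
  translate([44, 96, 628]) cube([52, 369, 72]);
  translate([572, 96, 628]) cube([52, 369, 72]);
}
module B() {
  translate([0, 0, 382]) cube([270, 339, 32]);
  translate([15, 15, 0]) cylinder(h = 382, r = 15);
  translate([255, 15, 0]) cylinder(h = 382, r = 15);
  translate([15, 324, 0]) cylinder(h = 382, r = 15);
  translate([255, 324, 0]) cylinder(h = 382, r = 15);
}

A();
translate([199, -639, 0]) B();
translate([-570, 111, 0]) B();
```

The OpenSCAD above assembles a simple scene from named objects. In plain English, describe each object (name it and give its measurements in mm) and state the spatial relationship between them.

A is a table: top 668 mm (x) × 561 mm (y), 25 mm thick, upper face at z = 725 mm, on four 52×52 mm square legs, each inset 44 mm from the nearest pair of top edges, running from z = 0 to the bottom of the top. Four apron rails, 52 mm thick and 72 mm tall, run between adjacent legs with their top edges flush with the underside of the top and their outer faces flush with the legs' outer faces.

B is a four-legged stool. The seat is 270×339 mm, 32 mm thick, top at z = 414 mm. It stands on four round legs, each 30 mm in diameter, from z = 0 to the seat underside, each leg's axis is inset half a diameter from the nearest pair of seat edges (so the leg's bounding box is flush with the corner).

Two stools sit around the table at the −y, −x sides.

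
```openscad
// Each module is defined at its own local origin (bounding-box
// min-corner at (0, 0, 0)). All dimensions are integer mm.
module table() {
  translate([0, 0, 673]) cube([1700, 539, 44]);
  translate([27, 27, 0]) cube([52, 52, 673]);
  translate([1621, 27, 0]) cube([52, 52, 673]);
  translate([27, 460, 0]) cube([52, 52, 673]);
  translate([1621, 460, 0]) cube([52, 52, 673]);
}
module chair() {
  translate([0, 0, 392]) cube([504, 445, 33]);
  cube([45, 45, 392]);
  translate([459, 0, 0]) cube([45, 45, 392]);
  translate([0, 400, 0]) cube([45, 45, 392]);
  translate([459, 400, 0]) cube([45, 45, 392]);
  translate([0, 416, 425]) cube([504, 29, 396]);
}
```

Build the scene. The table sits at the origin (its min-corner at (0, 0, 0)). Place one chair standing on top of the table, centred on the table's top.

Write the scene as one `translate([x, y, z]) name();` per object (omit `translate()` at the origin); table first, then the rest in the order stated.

table();
translate([598, 47, 717]) chair();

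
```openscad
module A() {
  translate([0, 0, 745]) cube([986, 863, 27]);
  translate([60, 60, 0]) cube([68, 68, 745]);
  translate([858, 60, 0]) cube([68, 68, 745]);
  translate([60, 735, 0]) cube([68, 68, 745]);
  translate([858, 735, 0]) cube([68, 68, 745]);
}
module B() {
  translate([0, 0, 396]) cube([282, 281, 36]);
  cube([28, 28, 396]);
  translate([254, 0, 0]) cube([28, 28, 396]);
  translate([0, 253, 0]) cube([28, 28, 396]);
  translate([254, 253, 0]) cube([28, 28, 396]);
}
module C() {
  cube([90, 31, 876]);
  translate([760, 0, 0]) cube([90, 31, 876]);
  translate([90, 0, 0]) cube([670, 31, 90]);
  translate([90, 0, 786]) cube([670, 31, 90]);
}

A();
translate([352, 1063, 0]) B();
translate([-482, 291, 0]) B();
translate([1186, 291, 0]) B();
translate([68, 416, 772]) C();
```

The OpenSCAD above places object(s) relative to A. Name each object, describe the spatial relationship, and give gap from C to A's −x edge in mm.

A is a table. B is a stool. C is a picture frame. Three stools sit around the table at the +y, −x, +x sides. The picture frame is on top of the table, centred. The gap from the picture frame to the table's −x edge is 68 mm.

The picture frame's min-x is at 68; the table's min-x is 0; gap = 68 mm.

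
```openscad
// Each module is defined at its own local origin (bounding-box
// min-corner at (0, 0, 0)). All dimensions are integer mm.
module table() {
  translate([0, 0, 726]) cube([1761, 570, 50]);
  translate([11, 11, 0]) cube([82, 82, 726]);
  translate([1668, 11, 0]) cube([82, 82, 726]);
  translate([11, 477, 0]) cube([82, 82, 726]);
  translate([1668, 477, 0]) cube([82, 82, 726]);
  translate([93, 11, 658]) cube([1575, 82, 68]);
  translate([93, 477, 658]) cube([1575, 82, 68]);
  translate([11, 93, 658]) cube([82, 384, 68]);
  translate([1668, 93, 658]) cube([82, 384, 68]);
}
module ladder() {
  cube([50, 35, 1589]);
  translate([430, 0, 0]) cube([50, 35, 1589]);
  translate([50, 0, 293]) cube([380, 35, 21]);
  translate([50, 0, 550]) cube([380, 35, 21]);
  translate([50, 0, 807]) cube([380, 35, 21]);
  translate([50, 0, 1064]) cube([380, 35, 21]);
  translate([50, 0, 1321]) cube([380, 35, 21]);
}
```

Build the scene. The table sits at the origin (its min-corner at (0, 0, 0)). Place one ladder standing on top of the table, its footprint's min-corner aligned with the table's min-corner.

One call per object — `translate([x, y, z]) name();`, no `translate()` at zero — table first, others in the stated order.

table();
translate([0, 0, 776]) ladder();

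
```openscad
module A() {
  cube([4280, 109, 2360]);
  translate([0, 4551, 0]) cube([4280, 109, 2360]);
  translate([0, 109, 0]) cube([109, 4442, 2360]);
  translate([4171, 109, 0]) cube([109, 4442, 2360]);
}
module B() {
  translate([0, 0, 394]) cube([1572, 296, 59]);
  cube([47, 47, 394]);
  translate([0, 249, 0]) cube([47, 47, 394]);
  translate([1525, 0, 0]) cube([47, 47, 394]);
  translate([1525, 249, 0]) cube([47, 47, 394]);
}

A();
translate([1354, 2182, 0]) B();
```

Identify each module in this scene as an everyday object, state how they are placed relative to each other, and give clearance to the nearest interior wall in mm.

Clearances: x = 1245, y = 2073; minimum 1245 mm.

A is a house frame. B is a bench. The bench sits inside the house frame, centred. The clearance to the nearest interior wall is 1245 mm.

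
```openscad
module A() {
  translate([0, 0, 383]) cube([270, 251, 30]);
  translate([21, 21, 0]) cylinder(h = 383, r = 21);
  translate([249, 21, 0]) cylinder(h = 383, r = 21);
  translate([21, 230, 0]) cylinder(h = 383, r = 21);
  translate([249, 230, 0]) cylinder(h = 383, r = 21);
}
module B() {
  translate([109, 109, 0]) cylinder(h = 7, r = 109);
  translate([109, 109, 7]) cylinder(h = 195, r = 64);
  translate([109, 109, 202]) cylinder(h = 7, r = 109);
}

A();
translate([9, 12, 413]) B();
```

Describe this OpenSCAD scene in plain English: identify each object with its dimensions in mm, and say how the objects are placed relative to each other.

A is a simple wooden stool: a rectangular seat 270 mm (x) by 251 mm (y), 30 mm thick, top face at z = 413 mm, on four round legs, each 42 mm in diameter. The legs rest on z = 0, each leg's axis is inset half a diameter from the nearest pair of seat edges (so the leg's bounding box is flush with the corner).

B is a spool: two coaxial disc flanges of radius 109 mm and thickness 7 mm, joined by a core cylinder of radius 64 mm and height 195 mm. The lower flange rests on z = 0 and the three cylinders share a vertical axis.

The spool is on top of the stool.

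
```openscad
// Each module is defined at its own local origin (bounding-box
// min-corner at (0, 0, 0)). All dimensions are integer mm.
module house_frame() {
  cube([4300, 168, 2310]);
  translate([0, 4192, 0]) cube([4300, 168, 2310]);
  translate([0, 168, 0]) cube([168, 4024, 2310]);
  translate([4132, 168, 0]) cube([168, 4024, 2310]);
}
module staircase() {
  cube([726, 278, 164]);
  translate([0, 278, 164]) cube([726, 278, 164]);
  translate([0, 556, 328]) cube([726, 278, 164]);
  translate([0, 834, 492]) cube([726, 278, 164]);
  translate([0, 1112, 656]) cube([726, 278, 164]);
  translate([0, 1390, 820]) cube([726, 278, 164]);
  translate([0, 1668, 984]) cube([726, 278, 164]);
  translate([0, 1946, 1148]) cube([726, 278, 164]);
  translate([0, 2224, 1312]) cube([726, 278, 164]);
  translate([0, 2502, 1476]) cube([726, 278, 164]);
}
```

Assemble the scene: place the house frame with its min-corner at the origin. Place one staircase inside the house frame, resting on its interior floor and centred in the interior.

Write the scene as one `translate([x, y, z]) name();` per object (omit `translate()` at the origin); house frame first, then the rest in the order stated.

house_frame();
translate([1787, 790, 0]) staircase();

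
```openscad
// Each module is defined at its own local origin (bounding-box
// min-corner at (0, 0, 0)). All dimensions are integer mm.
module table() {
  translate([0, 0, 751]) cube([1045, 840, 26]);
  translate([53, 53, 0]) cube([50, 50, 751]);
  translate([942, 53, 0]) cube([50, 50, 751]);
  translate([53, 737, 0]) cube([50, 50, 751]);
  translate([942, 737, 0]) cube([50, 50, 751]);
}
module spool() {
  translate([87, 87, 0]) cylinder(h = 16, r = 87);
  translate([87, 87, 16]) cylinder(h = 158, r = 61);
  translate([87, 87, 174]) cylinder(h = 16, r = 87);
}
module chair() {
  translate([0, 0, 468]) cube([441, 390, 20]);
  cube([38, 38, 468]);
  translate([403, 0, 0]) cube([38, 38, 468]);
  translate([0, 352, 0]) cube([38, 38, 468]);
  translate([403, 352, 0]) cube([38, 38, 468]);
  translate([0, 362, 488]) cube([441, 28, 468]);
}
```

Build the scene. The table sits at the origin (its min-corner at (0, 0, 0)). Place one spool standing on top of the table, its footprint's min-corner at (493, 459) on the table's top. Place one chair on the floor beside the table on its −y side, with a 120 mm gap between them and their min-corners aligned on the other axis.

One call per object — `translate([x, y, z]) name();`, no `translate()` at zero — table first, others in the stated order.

table();
translate([493, 459, 777]) spool();
translate([0, -510, 0]) chair();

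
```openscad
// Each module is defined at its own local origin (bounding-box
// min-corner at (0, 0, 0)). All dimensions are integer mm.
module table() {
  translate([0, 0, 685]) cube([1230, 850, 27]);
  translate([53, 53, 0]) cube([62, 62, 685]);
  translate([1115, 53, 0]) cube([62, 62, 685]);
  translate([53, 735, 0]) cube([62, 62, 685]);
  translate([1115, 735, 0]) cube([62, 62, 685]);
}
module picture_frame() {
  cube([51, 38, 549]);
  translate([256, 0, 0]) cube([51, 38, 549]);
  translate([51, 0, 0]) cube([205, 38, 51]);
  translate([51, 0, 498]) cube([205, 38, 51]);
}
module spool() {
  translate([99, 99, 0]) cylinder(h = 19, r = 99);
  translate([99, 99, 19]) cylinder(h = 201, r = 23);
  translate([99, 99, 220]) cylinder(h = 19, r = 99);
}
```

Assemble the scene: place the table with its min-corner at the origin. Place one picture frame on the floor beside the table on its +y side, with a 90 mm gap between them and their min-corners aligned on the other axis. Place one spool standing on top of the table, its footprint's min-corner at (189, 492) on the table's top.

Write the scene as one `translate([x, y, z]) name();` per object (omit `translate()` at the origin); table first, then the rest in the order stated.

table();
translate([0, 940, 0]) picture_frame();
translate([189, 492, 712]) spool();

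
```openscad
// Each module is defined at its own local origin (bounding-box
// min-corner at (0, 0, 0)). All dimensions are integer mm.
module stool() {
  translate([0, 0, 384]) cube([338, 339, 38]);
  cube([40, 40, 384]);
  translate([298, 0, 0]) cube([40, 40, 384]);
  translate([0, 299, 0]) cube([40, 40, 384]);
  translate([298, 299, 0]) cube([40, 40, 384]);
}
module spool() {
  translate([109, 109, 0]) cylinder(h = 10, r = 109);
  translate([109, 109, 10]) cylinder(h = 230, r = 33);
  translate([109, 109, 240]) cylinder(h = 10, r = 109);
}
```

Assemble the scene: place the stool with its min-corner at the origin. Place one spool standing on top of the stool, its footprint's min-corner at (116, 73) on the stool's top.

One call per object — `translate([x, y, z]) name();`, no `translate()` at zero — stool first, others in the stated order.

stool();
translate([116, 73, 422]) spool();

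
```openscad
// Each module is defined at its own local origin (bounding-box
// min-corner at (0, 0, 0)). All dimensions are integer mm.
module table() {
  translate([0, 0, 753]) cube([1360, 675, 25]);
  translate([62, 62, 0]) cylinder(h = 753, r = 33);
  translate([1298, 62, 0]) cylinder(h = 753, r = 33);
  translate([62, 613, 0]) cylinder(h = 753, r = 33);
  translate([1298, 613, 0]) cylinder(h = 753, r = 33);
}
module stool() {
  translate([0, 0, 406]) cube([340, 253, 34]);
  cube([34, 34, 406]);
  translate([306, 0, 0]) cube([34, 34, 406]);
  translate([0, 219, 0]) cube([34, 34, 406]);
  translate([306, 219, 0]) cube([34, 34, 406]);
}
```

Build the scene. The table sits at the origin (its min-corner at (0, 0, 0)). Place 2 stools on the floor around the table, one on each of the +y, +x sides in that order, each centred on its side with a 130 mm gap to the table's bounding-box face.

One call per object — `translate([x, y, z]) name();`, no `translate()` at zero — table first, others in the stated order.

table();
translate([510, 805, 0]) stool();
translate([1490, 211, 0]) stool();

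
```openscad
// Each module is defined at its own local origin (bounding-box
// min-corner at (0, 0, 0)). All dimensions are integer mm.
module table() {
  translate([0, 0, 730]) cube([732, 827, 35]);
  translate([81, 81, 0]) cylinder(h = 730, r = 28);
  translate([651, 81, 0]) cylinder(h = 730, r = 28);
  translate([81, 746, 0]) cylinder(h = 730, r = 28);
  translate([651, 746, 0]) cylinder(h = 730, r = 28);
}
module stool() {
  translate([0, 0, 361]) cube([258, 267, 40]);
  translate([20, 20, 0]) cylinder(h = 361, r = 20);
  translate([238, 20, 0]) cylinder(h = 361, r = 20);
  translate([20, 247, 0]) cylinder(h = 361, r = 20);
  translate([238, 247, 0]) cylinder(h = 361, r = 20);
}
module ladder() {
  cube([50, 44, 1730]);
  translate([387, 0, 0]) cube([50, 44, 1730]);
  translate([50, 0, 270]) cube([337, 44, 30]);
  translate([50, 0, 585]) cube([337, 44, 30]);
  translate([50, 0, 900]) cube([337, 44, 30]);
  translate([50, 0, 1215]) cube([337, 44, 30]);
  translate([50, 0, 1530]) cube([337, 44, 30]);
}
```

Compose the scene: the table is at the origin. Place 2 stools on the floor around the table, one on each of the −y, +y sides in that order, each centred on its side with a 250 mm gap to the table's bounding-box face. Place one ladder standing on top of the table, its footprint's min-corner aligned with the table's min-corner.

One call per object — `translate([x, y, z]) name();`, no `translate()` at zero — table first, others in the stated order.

table();
translate([237, -517, 0]) stool();
translate([237, 1077, 0]) stool();
translate([0, 0, 765]) ladder();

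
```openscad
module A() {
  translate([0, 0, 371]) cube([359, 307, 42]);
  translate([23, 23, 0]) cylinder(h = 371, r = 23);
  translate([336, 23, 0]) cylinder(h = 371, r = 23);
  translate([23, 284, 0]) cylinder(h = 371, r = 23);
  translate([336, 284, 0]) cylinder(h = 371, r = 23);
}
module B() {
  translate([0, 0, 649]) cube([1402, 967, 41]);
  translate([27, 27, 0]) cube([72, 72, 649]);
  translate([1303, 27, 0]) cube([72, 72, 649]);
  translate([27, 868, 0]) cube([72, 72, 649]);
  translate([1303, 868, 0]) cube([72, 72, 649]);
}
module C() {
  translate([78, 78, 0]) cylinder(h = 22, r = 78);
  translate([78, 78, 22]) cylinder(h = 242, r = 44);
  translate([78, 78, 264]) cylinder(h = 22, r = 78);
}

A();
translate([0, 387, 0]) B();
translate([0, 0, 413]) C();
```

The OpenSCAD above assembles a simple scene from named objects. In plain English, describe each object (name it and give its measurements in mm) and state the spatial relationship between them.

A is a four-legged stool. The seat is 359×307 mm, 42 mm thick, top at z = 413 mm. It stands on four round legs, each 46 mm in diameter, from z = 0 to the seat underside, each leg's axis is inset half a diameter from the nearest pair of seat edges (so the leg's bounding box is flush with the corner).

B is a table with a 1402×967 mm rectangular top, 41 mm thick, top surface at z = 690 mm, supported by four 72×72 mm square legs, each inset 27 mm from the nearest pair of top edges, running from the floor.

C is a spool: two coaxial disc flanges of radius 78 mm and thickness 22 mm, joined by a core cylinder of radius 44 mm and height 242 mm. The lower flange rests on z = 0 and the three cylinders share a vertical axis.

The table is on the floor beside the stool on its +y side. The spool is on top of the stool.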